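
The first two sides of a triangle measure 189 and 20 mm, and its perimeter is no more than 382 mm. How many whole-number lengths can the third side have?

4

Triangle inequality: 169 < x < 209. Perimeter ≤ 382 gives x ≤ 382 − 189 − 20 = 173.
So 169 < x ≤ 173; integers 170 through 173: 4 values.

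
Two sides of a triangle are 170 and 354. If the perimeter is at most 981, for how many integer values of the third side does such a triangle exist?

Triangle inequality: 184 < x < 524. Perimeter ≤ 981 gives x ≤ 981 − 170 − 354 = 457.
So 184 < x ≤ 457; integers 185 through 457: 273 values.

273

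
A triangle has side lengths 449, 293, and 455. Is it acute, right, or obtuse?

Compare the square of the longest side to the sum of squares of the other two: 293² + 449² = 287450 > 207025 = 455².

acute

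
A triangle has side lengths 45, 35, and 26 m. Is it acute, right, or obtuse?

obtuse

Compare the square of the longest side to the sum of squares of the other two: 26² + 35² = 1901 < 2025 = 45².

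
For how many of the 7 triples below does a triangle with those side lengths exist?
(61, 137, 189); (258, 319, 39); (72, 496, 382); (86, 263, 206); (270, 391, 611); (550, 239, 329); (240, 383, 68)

4

(61,137,189): 61+137 > 189 → valid
(39,258,319): 39+258 ≤ 319 → not valid
(72,382,496): 72+382 ≤ 496 → not valid
(86,206,263): 86+206 > 263 → valid
(270,391,611): 270+391 > 611 → valid
(239,329,550): 239+329 > 550 → valid
(68,240,383): 68+240 ≤ 383 → not valid
4 of the 7 triples form a triangle.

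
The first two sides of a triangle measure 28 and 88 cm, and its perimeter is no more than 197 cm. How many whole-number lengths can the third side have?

21

Triangle inequality: 60 < x < 116. Perimeter ≤ 197 gives x ≤ 197 − 28 − 88 = 81.
So 60 < x ≤ 81; integers 61 through 81: 21 values.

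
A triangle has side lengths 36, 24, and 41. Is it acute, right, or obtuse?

Compare the square of the longest side to the sum of squares of the other two: 24² + 36² = 1872 > 1681 = 41².

acute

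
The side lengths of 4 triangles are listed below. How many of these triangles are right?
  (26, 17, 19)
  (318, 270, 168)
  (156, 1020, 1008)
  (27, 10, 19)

2

(26,17,19): 17²+19² = 650 < 676 = 26² → obtuse
(318,270,168): 168²+270² = 101124 = 318² → right
(156,1020,1008): 156²+1008² = 1040400 = 1020² → right
(27,10,19): 10²+19² = 461 < 729 = 27² → obtuse
2 of the 4 are right.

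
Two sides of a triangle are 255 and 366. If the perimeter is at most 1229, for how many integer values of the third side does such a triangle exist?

497

Triangle inequality: 111 < x < 621. Perimeter ≤ 1229 gives x ≤ 1229 − 255 − 366 = 608.
So 111 < x ≤ 608; integers 112 through 608: 497 values.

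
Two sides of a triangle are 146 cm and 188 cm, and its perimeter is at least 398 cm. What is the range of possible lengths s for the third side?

Triangle inequality alone gives 42 < s < 334.
The perimeter condition gives s ≥ 398 − 146 − 188 = 64.
Intersecting the two: 64 ≤ s < 334.

64 ≤ s < 334 cm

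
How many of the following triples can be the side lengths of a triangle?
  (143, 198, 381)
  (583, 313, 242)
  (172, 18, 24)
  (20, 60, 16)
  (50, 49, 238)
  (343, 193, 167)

1

(143,198,381): 143+198 ≤ 381 → not valid
(242,313,583): 242+313 ≤ 583 → not valid
(18,24,172): 18+24 ≤ 172 → not valid
(16,20,60): 16+20 ≤ 60 → not valid
(49,50,238): 49+50 ≤ 238 → not valid
(167,193,343): 167+193 > 343 → valid
1 of the 6 triples forms a triangle.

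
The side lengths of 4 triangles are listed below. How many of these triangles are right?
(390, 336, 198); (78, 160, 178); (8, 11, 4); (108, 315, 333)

3

(390,336,198): 198²+336² = 152100 = 390² → right
(78,160,178): 78²+160² = 31684 = 178² → right
(8,11,4): 4²+8² = 80 < 121 = 11² → obtuse
(108,315,333): 108²+315² = 110889 = 333² → right
3 of the 4 are right.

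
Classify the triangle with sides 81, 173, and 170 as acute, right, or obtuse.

acute

Compare the square of the longest side to the sum of squares of the other two: 81² + 170² = 35461 > 29929 = 173².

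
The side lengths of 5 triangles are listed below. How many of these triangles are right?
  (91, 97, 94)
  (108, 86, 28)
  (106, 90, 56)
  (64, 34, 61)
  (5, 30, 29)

(91,97,94): 91²+94² = 17117 > 9409 = 97² → acute
(108,86,28): 28²+86² = 8180 < 11664 = 108² → obtuse
(106,90,56): 56²+90² = 11236 = 106² → right
(64,34,61): 34²+61² = 4877 > 4096 = 64² → acute
(5,30,29): 5²+29² = 866 < 900 = 30² → obtuse
1 of the 5 is right.

1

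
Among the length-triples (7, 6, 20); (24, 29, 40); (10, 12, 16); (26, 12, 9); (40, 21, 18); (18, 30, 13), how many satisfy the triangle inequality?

(6,7,20): 6+7 ≤ 20 → not valid
(24,29,40): 24+29 > 40 → valid
(10,12,16): 10+12 > 16 → valid
(9,12,26): 9+12 ≤ 26 → not valid
(18,21,40): 18+21 ≤ 40 → not valid
(13,18,30): 13+18 > 30 → valid
3 of the 6 triples form a triangle.

3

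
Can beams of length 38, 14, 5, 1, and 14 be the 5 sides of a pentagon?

For a pentagon, each side must be shorter than the sum of the others.
Here the longest side is 38, but the remaining 4 sides sum to only 34.

No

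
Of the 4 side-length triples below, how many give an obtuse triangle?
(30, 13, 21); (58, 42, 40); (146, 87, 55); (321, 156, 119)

(30,13,21): 13²+21² = 610 < 900 = 30² → obtuse
(58,42,40): 40²+42² = 3364 = 58² → right
(146,87,55): 55+87 ≤ 146, not a triangle
(321,156,119): 119+156 ≤ 321, not a triangle
1 of the 4 is obtuse.

1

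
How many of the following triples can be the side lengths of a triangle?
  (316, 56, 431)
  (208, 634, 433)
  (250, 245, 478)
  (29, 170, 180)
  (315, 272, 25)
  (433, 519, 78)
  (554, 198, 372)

4

(56,316,431): 56+316 ≤ 431 → not valid
(208,433,634): 208+433 > 634 → valid
(245,250,478): 245+250 > 478 → valid
(29,170,180): 29+170 > 180 → valid
(25,272,315): 25+272 ≤ 315 → not valid
(78,433,519): 78+433 ≤ 519 → not valid
(198,372,554): 198+372 > 554 → valid
4 of the 7 triples form a triangle.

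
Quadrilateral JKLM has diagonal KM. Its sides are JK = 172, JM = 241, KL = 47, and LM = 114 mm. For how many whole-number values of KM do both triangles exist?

91

From triangle JKM: 69 < KM < 413.
From triangle LKM: 67 < KM < 161.
Intersection: 69 < KM < 161, so integers 70 through 160: 91 values.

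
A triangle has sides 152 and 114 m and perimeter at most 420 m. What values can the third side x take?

Triangle inequality alone gives 38 < x < 266.
The perimeter condition gives x ≤ 420 − 152 − 114 = 154.
Intersecting the two: 38 < x ≤ 154.

38 < x ≤ 154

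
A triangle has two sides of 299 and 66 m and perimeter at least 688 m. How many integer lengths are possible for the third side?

Triangle inequality: 233 < x < 365. Perimeter ≥ 688 gives x ≥ 688 − 299 − 66 = 323.
So 323 ≤ x < 365; integers 323 through 364: 42 values.

42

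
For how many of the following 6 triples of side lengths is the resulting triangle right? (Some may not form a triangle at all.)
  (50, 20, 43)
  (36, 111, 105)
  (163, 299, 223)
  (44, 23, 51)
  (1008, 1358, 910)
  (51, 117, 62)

(50,20,43): 20²+43² = 2249 < 2500 = 50² → obtuse
(36,111,105): 36²+105² = 12321 = 111² → right
(163,299,223): 163²+223² = 76298 < 89401 = 299² → obtuse
(44,23,51): 23²+44² = 2465 < 2601 = 51² → obtuse
(1008,1358,910): 910²+1008² = 1844164 = 1358² → right
(51,117,62): 51+62 ≤ 117, not a triangle
2 of the 6 are right.

2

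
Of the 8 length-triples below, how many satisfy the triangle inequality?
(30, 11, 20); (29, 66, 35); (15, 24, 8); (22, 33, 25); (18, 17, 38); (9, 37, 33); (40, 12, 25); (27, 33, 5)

3

(11,20,30): 11+20 > 30 → valid
(29,35,66): 29+35 ≤ 66 → not valid
(8,15,24): 8+15 ≤ 24 → not valid
(22,25,33): 22+25 > 33 → valid
(17,18,38): 17+18 ≤ 38 → not valid
(9,33,37): 9+33 > 37 → valid
(12,25,40): 12+25 ≤ 40 → not valid
(5,27,33): 5+27 ≤ 33 → not valid
3 of the 8 triples form a triangle.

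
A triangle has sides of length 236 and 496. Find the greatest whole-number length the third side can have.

731

The third side must be strictly less than 236 + 496 = 732.
The largest integer below 732 is 731.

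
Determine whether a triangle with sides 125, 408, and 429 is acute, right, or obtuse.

Compare the square of the longest side to the sum of squares of the other two: 125² + 408² = 182089 < 184041 = 429².

obtuse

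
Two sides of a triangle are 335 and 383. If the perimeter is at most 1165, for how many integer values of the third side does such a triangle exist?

Triangle inequality: 48 < x < 718. Perimeter ≤ 1165 gives x ≤ 1165 − 335 − 383 = 447.
So 48 < x ≤ 447; integers 49 through 447: 399 values.

399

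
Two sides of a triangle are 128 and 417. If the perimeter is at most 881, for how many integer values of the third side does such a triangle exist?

Triangle inequality: 289 < x < 545. Perimeter ≤ 881 gives x ≤ 881 − 128 − 417 = 336.
So 289 < x ≤ 336; integers 290 through 336: 47 values.

47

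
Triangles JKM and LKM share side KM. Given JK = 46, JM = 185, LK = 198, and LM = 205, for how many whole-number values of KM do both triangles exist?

91

From triangle JKM: 139 < KM < 231.
From triangle LKM: 7 < KM < 403.
Intersection: 139 < KM < 231, so integers 140 through 230: 91 values.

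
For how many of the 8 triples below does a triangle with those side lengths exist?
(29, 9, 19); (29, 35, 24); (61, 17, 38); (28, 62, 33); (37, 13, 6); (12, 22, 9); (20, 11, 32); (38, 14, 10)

1

(9,19,29): 9+19 ≤ 29 → not valid
(24,29,35): 24+29 > 35 → valid
(17,38,61): 17+38 ≤ 61 → not valid
(28,33,62): 28+33 ≤ 62 → not valid
(6,13,37): 6+13 ≤ 37 → not valid
(9,12,22): 9+12 ≤ 22 → not valid
(11,20,32): 11+20 ≤ 32 → not valid
(10,14,38): 10+14 ≤ 38 → not valid
1 of the 8 triples forms a triangle.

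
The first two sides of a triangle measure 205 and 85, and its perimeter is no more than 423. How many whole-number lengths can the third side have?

13

Triangle inequality: 120 < x < 290. Perimeter ≤ 423 gives x ≤ 423 − 205 − 85 = 133.
So 120 < x ≤ 133; integers 121 through 133: 13 values.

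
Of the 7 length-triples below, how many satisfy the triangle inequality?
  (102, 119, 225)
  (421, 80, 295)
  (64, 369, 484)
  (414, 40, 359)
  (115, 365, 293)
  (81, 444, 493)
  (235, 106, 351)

(102,119,225): 102+119 ≤ 225 → not valid
(80,295,421): 80+295 ≤ 421 → not valid
(64,369,484): 64+369 ≤ 484 → not valid
(40,359,414): 40+359 ≤ 414 → not valid
(115,293,365): 115+293 > 365 → valid
(81,444,493): 81+444 > 493 → valid
(106,235,351): 106+235 ≤ 351 → not valid
2 of the 7 triples form a triangle.

2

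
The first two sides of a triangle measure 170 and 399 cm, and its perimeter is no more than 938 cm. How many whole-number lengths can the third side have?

Triangle inequality: 229 < x < 569. Perimeter ≤ 938 gives x ≤ 938 − 170 − 399 = 369.
So 229 < x ≤ 369; integers 230 through 369: 140 values.

140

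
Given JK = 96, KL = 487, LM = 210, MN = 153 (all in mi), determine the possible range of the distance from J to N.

28 ≤ JN ≤ 946 mi

The maximum is all hops collinear in one direction: 96 + 487 + 210 + 153 = 946.
The longest hop is 487; the others sum to 459. Folding the others back against it leaves at least 487 − 459 = 28.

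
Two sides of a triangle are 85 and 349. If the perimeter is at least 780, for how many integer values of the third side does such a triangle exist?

88

Triangle inequality: 264 < x < 434. Perimeter ≥ 780 gives x ≥ 780 − 85 − 349 = 346.
So 346 ≤ x < 434; integers 346 through 433: 88 values.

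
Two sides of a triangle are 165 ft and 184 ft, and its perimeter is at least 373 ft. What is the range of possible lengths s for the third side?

24 ≤ s < 349 ft

Triangle inequality alone gives 19 < s < 349.
The perimeter condition gives s ≥ 373 − 165 − 184 = 24.
Intersecting the two: 24 ≤ s < 349.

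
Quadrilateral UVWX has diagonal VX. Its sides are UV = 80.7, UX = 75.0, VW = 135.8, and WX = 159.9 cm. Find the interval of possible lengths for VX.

24.1 < VX < 155.7

From triangle UVX: |80.7 − 75.0| < VX < 80.7 + 75.0, i.e. 5.7 < VX < 155.7.
From triangle WVX: 24.1 < VX < 295.7.
Both must hold, so VX lies in the intersection.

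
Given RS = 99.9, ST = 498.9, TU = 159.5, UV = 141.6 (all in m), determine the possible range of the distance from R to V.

97.9 ≤ RV ≤ 899.9 m

The maximum is all hops collinear in one direction: 99.9 + 498.9 + 159.5 + 141.6 = 899.9.
The longest hop is 498.9; the others sum to 401.0. Folding the others back against it leaves at least 498.9 − 401.0 = 97.9.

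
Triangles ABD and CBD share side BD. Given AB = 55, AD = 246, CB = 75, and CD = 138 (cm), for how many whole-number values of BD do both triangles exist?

21

From triangle ABD: 191 < BD < 301.
From triangle CBD: 63 < BD < 213.
Intersection: 191 < BD < 213, so integers 192 through 212: 21 values.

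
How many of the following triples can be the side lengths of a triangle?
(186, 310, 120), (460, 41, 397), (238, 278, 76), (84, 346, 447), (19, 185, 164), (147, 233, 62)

(120,186,310): 120+186 ≤ 310 → not valid
(41,397,460): 41+397 ≤ 460 → not valid
(76,238,278): 76+238 > 278 → valid
(84,346,447): 84+346 ≤ 447 → not valid
(19,164,185): 19+164 ≤ 185 → not valid
(62,147,233): 62+147 ≤ 233 → not valid
1 of the 6 triples forms a triangle.

1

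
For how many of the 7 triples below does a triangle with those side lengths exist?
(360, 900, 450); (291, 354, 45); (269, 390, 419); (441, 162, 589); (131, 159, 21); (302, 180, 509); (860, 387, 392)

(360,450,900): 360+450 ≤ 900 → not valid
(45,291,354): 45+291 ≤ 354 → not valid
(269,390,419): 269+390 > 419 → valid
(162,441,589): 162+441 > 589 → valid
(21,131,159): 21+131 ≤ 159 → not valid
(180,302,509): 180+302 ≤ 509 → not valid
(387,392,860): 387+392 ≤ 860 → not valid
2 of the 7 triples form a triangle.

2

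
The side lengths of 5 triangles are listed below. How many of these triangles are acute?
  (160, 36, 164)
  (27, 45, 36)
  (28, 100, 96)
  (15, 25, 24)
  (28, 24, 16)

2

(160,36,164): 36²+160² = 26896 = 164² → right
(27,45,36): 27²+36² = 2025 = 45² → right
(28,100,96): 28²+96² = 10000 = 100² → right
(15,25,24): 15²+24² = 801 > 625 = 25² → acute
(28,24,16): 16²+24² = 832 > 784 = 28² → acute
2 of the 5 are acute.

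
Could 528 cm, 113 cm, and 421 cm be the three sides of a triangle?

The longest side is 528, and the other two sum to 534.
Since 534 > 528, the triangle inequality holds.

Yes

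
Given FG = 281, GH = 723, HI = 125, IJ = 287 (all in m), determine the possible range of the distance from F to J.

The maximum is all hops collinear in one direction: 281 + 723 + 125 + 287 = 1416.
The longest hop is 723; the others sum to 693. Folding the others back against it leaves at least 723 − 693 = 30.

30 ≤ FJ ≤ 1416 m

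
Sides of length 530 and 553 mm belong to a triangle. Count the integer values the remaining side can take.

1059

The third side lies in the open interval (23, 1083).
Integers from 24 to 1082 inclusive: 1082 − 24 + 1 = 1059.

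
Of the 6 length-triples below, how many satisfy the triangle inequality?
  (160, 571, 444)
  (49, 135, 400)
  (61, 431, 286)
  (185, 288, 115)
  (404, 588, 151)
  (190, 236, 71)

(160,444,571): 160+444 > 571 → valid
(49,135,400): 49+135 ≤ 400 → not valid
(61,286,431): 61+286 ≤ 431 → not valid
(115,185,288): 115+185 > 288 → valid
(151,404,588): 151+404 ≤ 588 → not valid
(71,190,236): 71+190 > 236 → valid
3 of the 6 triples form a triangle.

3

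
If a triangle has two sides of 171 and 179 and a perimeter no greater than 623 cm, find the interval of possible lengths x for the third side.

8 < x ≤ 273

Triangle inequality alone gives 8 < x < 350.
The perimeter condition gives x ≤ 623 − 171 − 179 = 273.
Intersecting the two: 8 < x ≤ 273.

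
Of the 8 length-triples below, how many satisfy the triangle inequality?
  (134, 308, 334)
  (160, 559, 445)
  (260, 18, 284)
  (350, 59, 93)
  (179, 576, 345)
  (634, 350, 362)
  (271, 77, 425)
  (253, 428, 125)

3

(134,308,334): 134+308 > 334 → valid
(160,445,559): 160+445 > 559 → valid
(18,260,284): 18+260 ≤ 284 → not valid
(59,93,350): 59+93 ≤ 350 → not valid
(179,345,576): 179+345 ≤ 576 → not valid
(350,362,634): 350+362 > 634 → valid
(77,271,425): 77+271 ≤ 425 → not valid
(125,253,428): 125+253 ≤ 428 → not valid
3 of the 8 triples form a triangle.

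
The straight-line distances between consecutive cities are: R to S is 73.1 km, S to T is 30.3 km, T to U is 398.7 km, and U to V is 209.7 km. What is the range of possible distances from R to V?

The maximum is all hops collinear in one direction: 73.1 + 30.3 + 398.7 + 209.7 = 711.8.
The longest hop is 398.7; the others sum to 313.1. Folding the others back against it leaves at least 398.7 − 313.1 = 85.6.

85.6 ≤ RV ≤ 711.8 km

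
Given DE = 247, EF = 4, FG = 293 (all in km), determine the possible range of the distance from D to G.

42 ≤ DG ≤ 544 km

The maximum is all hops collinear in one direction: 247 + 4 + 293 = 544.
The longest hop is 293; the others sum to 251. Folding the others back against it leaves at least 293 − 251 = 42.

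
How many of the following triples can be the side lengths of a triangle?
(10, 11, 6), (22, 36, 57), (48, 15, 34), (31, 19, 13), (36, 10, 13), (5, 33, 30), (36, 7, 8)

5

(6,10,11): 6+10 > 11 → valid
(22,36,57): 22+36 > 57 → valid
(15,34,48): 15+34 > 48 → valid
(13,19,31): 13+19 > 31 → valid
(10,13,36): 10+13 ≤ 36 → not valid
(5,30,33): 5+30 > 33 → valid
(7,8,36): 7+8 ≤ 36 → not valid
5 of the 7 triples form a triangle.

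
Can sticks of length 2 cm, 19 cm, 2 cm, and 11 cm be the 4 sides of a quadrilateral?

No

For a quadrilateral, each side must be shorter than the sum of the others.
Here the longest side is 19, but the remaining 3 sides sum to only 15.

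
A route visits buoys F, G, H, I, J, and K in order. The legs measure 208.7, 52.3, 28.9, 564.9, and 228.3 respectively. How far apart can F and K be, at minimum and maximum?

The maximum is all hops collinear in one direction: 208.7 + 52.3 + 28.9 + 564.9 + 228.3 = 1083.1.
The longest hop is 564.9; the others sum to 518.2. Folding the others back against it leaves at least 564.9 − 518.2 = 46.7.

46.7 ≤ FK ≤ 1083.1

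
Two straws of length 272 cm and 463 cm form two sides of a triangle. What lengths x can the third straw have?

191 < x < 735 (cm)

By the triangle inequality, x must be less than 272 + 463 = 735 and greater than |272 − 463| = 191.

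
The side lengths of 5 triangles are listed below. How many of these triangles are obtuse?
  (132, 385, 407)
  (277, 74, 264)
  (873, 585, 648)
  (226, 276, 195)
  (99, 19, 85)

2

(132,385,407): 132²+385² = 165649 = 407² → right
(277,74,264): 74²+264² = 75172 < 76729 = 277² → obtuse
(873,585,648): 585²+648² = 762129 = 873² → right
(226,276,195): 195²+226² = 89101 > 76176 = 276² → acute
(99,19,85): 19²+85² = 7586 < 9801 = 99² → obtuse
2 of the 5 are obtuse.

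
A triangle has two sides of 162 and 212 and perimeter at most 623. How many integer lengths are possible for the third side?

199

Triangle inequality: 50 < x < 374. Perimeter ≤ 623 gives x ≤ 623 − 162 − 212 = 249.
So 50 < x ≤ 249; integers 51 through 249: 199 values.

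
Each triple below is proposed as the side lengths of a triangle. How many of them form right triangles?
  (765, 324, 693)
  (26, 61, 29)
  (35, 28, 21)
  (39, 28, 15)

(765,324,693): 324²+693² = 585225 = 765² → right
(26,61,29): 26+29 ≤ 61, not a triangle
(35,28,21): 21²+28² = 1225 = 35² → right
(39,28,15): 15²+28² = 1009 < 1521 = 39² → obtuse
2 of the 4 are right.

2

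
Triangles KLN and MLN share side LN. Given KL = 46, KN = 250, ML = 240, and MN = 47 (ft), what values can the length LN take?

204 < LN < 287

From triangle KLN: |46 − 250| < LN < 46 + 250, i.e. 204 < LN < 296.
From triangle MLN: 193 < LN < 287.
Both must hold, so LN lies in the intersection.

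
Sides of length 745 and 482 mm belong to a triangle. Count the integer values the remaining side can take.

963

The third side lies in the open interval (263, 1227).
Integers from 264 to 1226 inclusive: 1226 − 264 + 1 = 963.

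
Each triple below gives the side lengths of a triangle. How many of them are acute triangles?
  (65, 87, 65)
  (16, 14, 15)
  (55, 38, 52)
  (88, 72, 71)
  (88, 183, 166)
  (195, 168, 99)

5

(65,87,65): 65²+65² = 8450 > 7569 = 87² → acute
(16,14,15): 14²+15² = 421 > 256 = 16² → acute
(55,38,52): 38²+52² = 4148 > 3025 = 55² → acute
(88,72,71): 71²+72² = 10225 > 7744 = 88² → acute
(88,183,166): 88²+166² = 35300 > 33489 = 183² → acute
(195,168,99): 99²+168² = 38025 = 195² → right
5 of the 6 are acute.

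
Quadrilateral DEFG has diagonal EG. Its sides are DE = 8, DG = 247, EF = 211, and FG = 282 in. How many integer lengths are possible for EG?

15

From triangle DEG: 239 < EG < 255.
From triangle FEG: 71 < EG < 493.
Intersection: 239 < EG < 255, so integers 240 through 254: 15 values.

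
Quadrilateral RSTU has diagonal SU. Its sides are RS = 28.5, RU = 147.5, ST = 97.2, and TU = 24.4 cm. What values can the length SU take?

119.0 < SU < 121.6

From triangle RSU: |28.5 − 147.5| < SU < 28.5 + 147.5, i.e. 119.0 < SU < 176.0.
From triangle TSU: 72.8 < SU < 121.6.
Both must hold, so SU lies in the intersection.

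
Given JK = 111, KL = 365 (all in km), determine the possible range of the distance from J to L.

By the triangle inequality, |111 − 365| ≤ JL ≤ 111 + 365.

254 ≤ JL ≤ 476 km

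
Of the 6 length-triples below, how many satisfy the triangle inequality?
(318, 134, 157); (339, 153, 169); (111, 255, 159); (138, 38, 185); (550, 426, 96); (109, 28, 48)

1

(134,157,318): 134+157 ≤ 318 → not valid
(153,169,339): 153+169 ≤ 339 → not valid
(111,159,255): 111+159 > 255 → valid
(38,138,185): 38+138 ≤ 185 → not valid
(96,426,550): 96+426 ≤ 550 → not valid
(28,48,109): 28+48 ≤ 109 → not valid
1 of the 6 triples forms a triangle.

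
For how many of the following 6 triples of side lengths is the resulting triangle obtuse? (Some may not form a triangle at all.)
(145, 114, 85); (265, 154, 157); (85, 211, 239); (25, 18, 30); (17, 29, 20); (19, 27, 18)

5

(145,114,85): 85²+114² = 20221 < 21025 = 145² → obtuse
(265,154,157): 154²+157² = 48365 < 70225 = 265² → obtuse
(85,211,239): 85²+211² = 51746 < 57121 = 239² → obtuse
(25,18,30): 18²+25² = 949 > 900 = 30² → acute
(17,29,20): 17²+20² = 689 < 841 = 29² → obtuse
(19,27,18): 18²+19² = 685 < 729 = 27² → obtuse
5 of the 6 are obtuse.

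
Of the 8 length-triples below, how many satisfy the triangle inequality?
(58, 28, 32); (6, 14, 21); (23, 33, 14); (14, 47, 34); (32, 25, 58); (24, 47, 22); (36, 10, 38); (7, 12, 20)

4

(28,32,58): 28+32 > 58 → valid
(6,14,21): 6+14 ≤ 21 → not valid
(14,23,33): 14+23 > 33 → valid
(14,34,47): 14+34 > 47 → valid
(25,32,58): 25+32 ≤ 58 → not valid
(22,24,47): 22+24 ≤ 47 → not valid
(10,36,38): 10+36 > 38 → valid
(7,12,20): 7+12 ≤ 20 → not valid
4 of the 8 triples form a triangle.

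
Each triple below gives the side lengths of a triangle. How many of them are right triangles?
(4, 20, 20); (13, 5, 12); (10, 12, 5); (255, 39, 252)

(4,20,20): 4²+20² = 416 > 400 = 20² → acute
(13,5,12): 5²+12² = 169 = 13² → right
(10,12,5): 5²+10² = 125 < 144 = 12² → obtuse
(255,39,252): 39²+252² = 65025 = 255² → right
2 of the 4 are right.

2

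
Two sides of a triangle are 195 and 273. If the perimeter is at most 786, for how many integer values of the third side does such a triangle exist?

Triangle inequality: 78 < x < 468. Perimeter ≤ 786 gives x ≤ 786 − 195 − 273 = 318.
So 78 < x ≤ 318; integers 79 through 318: 240 values.

240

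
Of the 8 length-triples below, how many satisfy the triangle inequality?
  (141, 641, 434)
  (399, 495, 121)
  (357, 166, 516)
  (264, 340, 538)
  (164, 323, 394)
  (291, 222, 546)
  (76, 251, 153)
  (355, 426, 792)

4

(141,434,641): 141+434 ≤ 641 → not valid
(121,399,495): 121+399 > 495 → valid
(166,357,516): 166+357 > 516 → valid
(264,340,538): 264+340 > 538 → valid
(164,323,394): 164+323 > 394 → valid
(222,291,546): 222+291 ≤ 546 → not valid
(76,153,251): 76+153 ≤ 251 → not valid
(355,426,792): 355+426 ≤ 792 → not valid
4 of the 8 triples form a triangle.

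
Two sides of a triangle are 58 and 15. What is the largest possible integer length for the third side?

72

The third side must be strictly less than 58 + 15 = 73.
The largest integer below 73 is 72.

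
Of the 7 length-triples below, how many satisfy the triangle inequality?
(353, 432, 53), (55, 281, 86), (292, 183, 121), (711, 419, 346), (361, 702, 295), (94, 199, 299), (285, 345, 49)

(53,353,432): 53+353 ≤ 432 → not valid
(55,86,281): 55+86 ≤ 281 → not valid
(121,183,292): 121+183 > 292 → valid
(346,419,711): 346+419 > 711 → valid
(295,361,702): 295+361 ≤ 702 → not valid
(94,199,299): 94+199 ≤ 299 → not valid
(49,285,345): 49+285 ≤ 345 → not valid
2 of the 7 triples form a triangle.

2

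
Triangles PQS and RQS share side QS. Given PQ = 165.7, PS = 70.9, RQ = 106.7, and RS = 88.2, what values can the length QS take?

From triangle PQS: |165.7 − 70.9| < QS < 165.7 + 70.9, i.e. 94.8 < QS < 236.6.
From triangle RQS: 18.5 < QS < 194.9.
Both must hold, so QS lies in the intersection.

94.8 < QS < 194.9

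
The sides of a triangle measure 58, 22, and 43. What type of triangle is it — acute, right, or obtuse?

obtuse

Compare the square of the longest side to the sum of squares of the other two: 22² + 43² = 2333 < 3364 = 58².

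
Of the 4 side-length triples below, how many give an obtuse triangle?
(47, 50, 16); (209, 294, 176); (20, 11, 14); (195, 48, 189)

3

(47,50,16): 16²+47² = 2465 < 2500 = 50² → obtuse
(209,294,176): 176²+209² = 74657 < 86436 = 294² → obtuse
(20,11,14): 11²+14² = 317 < 400 = 20² → obtuse
(195,48,189): 48²+189² = 38025 = 195² → right
3 of the 4 are obtuse.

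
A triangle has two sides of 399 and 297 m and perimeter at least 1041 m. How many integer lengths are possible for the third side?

351

Triangle inequality: 102 < x < 696. Perimeter ≥ 1041 gives x ≥ 1041 − 399 − 297 = 345.
So 345 ≤ x < 696; integers 345 through 695: 351 values.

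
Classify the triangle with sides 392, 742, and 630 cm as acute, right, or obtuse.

right

Compare the square of the longest side to the sum of squares of the other two: 392² + 630² = 550564 = 742².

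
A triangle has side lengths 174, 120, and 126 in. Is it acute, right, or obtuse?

right

Compare the square of the longest side to the sum of squares of the other two: 120² + 126² = 30276 = 174².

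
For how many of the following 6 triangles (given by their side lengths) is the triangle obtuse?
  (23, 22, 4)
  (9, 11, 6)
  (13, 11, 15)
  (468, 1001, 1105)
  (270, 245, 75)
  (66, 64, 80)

3

(23,22,4): 4²+22² = 500 < 529 = 23² → obtuse
(9,11,6): 6²+9² = 117 < 121 = 11² → obtuse
(13,11,15): 11²+13² = 290 > 225 = 15² → acute
(468,1001,1105): 468²+1001² = 1221025 = 1105² → right
(270,245,75): 75²+245² = 65650 < 72900 = 270² → obtuse
(66,64,80): 64²+66² = 8452 > 6400 = 80² → acute
3 of the 6 are obtuse.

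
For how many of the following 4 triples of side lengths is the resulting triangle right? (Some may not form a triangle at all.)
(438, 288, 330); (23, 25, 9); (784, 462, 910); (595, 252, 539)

(438,288,330): 288²+330² = 191844 = 438² → right
(23,25,9): 9²+23² = 610 < 625 = 25² → obtuse
(784,462,910): 462²+784² = 828100 = 910² → right
(595,252,539): 252²+539² = 354025 = 595² → right
3 of the 4 are right.

3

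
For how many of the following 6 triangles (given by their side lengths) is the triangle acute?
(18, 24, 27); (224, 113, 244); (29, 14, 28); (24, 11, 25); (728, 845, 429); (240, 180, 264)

(18,24,27): 18²+24² = 900 > 729 = 27² → acute
(224,113,244): 113²+224² = 62945 > 59536 = 244² → acute
(29,14,28): 14²+28² = 980 > 841 = 29² → acute
(24,11,25): 11²+24² = 697 > 625 = 25² → acute
(728,845,429): 429²+728² = 714025 = 845² → right
(240,180,264): 180²+240² = 90000 > 69696 = 264² → acute
5 of the 6 are acute.

5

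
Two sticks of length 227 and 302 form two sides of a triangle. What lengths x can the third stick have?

75 < x < 529

By the triangle inequality, x must be less than 227 + 302 = 529 and greater than |227 − 302| = 75.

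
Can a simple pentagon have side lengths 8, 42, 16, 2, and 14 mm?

For a pentagon, each side must be shorter than the sum of the others.
Here the longest side is 42, but the remaining 4 sides sum to only 40.

No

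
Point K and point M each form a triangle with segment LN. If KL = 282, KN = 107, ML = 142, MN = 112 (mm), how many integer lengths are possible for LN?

From triangle KLN: 175 < LN < 389.
From triangle MLN: 30 < LN < 254.
Intersection: 175 < LN < 254, so integers 176 through 253: 78 values.

78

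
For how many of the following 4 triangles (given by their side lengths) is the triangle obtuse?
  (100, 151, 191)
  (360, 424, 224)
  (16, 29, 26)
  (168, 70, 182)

(100,151,191): 100²+151² = 32801 < 36481 = 191² → obtuse
(360,424,224): 224²+360² = 179776 = 424² → right
(16,29,26): 16²+26² = 932 > 841 = 29² → acute
(168,70,182): 70²+168² = 33124 = 182² → right
1 of the 4 is obtuse.

1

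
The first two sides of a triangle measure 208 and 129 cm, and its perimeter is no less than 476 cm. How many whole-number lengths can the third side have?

Triangle inequality: 79 < x < 337. Perimeter ≥ 476 gives x ≥ 476 − 208 − 129 = 139.
So 139 ≤ x < 337; integers 139 through 336: 198 values.

198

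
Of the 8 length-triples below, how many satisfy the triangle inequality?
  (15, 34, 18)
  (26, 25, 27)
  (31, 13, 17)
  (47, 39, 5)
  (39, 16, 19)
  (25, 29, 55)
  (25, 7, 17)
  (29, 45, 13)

1

(15,18,34): 15+18 ≤ 34 → not valid
(25,26,27): 25+26 > 27 → valid
(13,17,31): 13+17 ≤ 31 → not valid
(5,39,47): 5+39 ≤ 47 → not valid
(16,19,39): 16+19 ≤ 39 → not valid
(25,29,55): 25+29 ≤ 55 → not valid
(7,17,25): 7+17 ≤ 25 → not valid
(13,29,45): 13+29 ≤ 45 → not valid
1 of the 8 triples forms a triangle.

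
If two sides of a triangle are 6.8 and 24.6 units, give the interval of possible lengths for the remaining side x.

17.8 < x < 31.4

By the triangle inequality, x must be less than 6.8 + 24.6 = 31.4 and greater than |6.8 − 24.6| = 17.8.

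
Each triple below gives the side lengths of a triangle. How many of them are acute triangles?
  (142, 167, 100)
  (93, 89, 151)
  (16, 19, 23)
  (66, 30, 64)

3

(142,167,100): 100²+142² = 30164 > 27889 = 167² → acute
(93,89,151): 89²+93² = 16570 < 22801 = 151² → obtuse
(16,19,23): 16²+19² = 617 > 529 = 23² → acute
(66,30,64): 30²+64² = 4996 > 4356 = 66² → acute
3 of the 4 are acute.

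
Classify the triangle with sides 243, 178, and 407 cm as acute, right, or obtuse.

obtuse

Compare the square of the longest side to the sum of squares of the other two: 178² + 243² = 90733 < 165649 = 407².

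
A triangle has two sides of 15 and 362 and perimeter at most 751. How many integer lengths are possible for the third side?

27

Triangle inequality: 347 < x < 377. Perimeter ≤ 751 gives x ≤ 751 − 15 − 362 = 374.
So 347 < x ≤ 374; integers 348 through 374: 27 values.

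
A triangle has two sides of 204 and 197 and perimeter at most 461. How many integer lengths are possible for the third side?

53

Triangle inequality: 7 < x < 401. Perimeter ≤ 461 gives x ≤ 461 − 204 − 197 = 60.
So 7 < x ≤ 60; integers 8 through 60: 53 values.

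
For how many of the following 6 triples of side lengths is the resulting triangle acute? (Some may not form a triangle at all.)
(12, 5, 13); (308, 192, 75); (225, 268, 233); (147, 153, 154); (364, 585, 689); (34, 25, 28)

(12,5,13): 5²+12² = 169 = 13² → right
(308,192,75): 75+192 ≤ 308, not a triangle
(225,268,233): 225²+233² = 104914 > 71824 = 268² → acute
(147,153,154): 147²+153² = 45018 > 23716 = 154² → acute
(364,585,689): 364²+585² = 474721 = 689² → right
(34,25,28): 25²+28² = 1409 > 1156 = 34² → acute
3 of the 6 are acute.

3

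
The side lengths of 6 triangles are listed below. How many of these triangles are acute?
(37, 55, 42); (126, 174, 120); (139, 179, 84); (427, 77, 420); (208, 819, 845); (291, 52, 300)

(37,55,42): 37²+42² = 3133 > 3025 = 55² → acute
(126,174,120): 120²+126² = 30276 = 174² → right
(139,179,84): 84²+139² = 26377 < 32041 = 179² → obtuse
(427,77,420): 77²+420² = 182329 = 427² → right
(208,819,845): 208²+819² = 714025 = 845² → right
(291,52,300): 52²+291² = 87385 < 90000 = 300² → obtuse
1 of the 6 is acute.

1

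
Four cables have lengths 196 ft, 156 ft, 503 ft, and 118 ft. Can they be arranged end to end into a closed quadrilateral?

For a quadrilateral, each side must be shorter than the sum of the others.
Here the longest side is 503, but the remaining 3 sides sum to only 470.

No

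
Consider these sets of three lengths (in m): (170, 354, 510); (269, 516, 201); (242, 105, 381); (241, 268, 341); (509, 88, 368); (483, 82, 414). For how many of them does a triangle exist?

3

(170,354,510): 170+354 > 510 → valid
(201,269,516): 201+269 ≤ 516 → not valid
(105,242,381): 105+242 ≤ 381 → not valid
(241,268,341): 241+268 > 341 → valid
(88,368,509): 88+368 ≤ 509 → not valid
(82,414,483): 82+414 > 483 → valid
3 of the 6 triples form a triangle.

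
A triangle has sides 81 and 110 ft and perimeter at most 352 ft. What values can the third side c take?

Triangle inequality alone gives 29 < c < 191.
The perimeter condition gives c ≤ 352 − 81 − 110 = 161.
Intersecting the two: 29 < c ≤ 161.

29 < c ≤ 161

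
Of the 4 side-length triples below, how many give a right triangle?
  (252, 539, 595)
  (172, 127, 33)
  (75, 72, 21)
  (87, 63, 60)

3

(252,539,595): 252²+539² = 354025 = 595² → right
(172,127,33): 33+127 ≤ 172, not a triangle
(75,72,21): 21²+72² = 5625 = 75² → right
(87,63,60): 60²+63² = 7569 = 87² → right
3 of the 4 are right.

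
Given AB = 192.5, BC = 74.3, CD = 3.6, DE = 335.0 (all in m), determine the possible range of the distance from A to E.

The maximum is all hops collinear in one direction: 192.5 + 74.3 + 3.6 + 335.0 = 605.4.
The longest hop is 335.0; the others sum to 270.4. Folding the others back against it leaves at least 335.0 − 270.4 = 64.6.

64.6 ≤ AE ≤ 605.4 m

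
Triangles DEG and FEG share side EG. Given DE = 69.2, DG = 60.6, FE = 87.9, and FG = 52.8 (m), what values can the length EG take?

From triangle DEG: |69.2 − 60.6| < EG < 69.2 + 60.6, i.e. 8.6 < EG < 129.8.
From triangle FEG: 35.1 < EG < 140.7.
Both must hold, so EG lies in the intersection.

35.1 < EG < 129.8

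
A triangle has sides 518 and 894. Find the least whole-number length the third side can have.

377

The third side must be strictly greater than |518 − 894| = 376.
The smallest integer above 376 is 377.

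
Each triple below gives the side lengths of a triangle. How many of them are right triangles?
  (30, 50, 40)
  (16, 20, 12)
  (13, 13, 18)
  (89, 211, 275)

(30,50,40): 30²+40² = 2500 = 50² → right
(16,20,12): 12²+16² = 400 = 20² → right
(13,13,18): 13²+13² = 338 > 324 = 18² → acute
(89,211,275): 89²+211² = 52442 < 75625 = 275² → obtuse
2 of the 4 are right.

2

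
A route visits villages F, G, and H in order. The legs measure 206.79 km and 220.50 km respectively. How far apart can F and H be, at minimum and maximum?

By the triangle inequality, |206.79 − 220.50| ≤ FH ≤ 206.79 + 220.50.

13.71 ≤ FH ≤ 427.29 km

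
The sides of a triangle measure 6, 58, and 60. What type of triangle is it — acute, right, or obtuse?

Compare the square of the longest side to the sum of squares of the other two: 6² + 58² = 3400 < 3600 = 60².

obtuse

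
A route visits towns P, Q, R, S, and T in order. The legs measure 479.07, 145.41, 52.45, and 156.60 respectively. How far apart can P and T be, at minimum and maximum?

124.61 ≤ PT ≤ 833.53

The maximum is all hops collinear in one direction: 479.07 + 145.41 + 52.45 + 156.60 = 833.53.
The longest hop is 479.07; the others sum to 354.46. Folding the others back against it leaves at least 479.07 − 354.46 = 124.61.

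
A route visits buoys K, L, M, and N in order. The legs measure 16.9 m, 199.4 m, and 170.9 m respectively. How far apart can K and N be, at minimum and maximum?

11.6 ≤ KN ≤ 387.2 m

The maximum is all hops collinear in one direction: 16.9 + 199.4 + 170.9 = 387.2.
The longest hop is 199.4; the others sum to 187.8. Folding the others back against it leaves at least 199.4 − 187.8 = 11.6.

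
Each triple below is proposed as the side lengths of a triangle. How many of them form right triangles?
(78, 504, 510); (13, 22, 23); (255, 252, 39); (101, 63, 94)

(78,504,510): 78²+504² = 260100 = 510² → right
(13,22,23): 13²+22² = 653 > 529 = 23² → acute
(255,252,39): 39²+252² = 65025 = 255² → right
(101,63,94): 63²+94² = 12805 > 10201 = 101² → acute
2 of the 4 are right.

2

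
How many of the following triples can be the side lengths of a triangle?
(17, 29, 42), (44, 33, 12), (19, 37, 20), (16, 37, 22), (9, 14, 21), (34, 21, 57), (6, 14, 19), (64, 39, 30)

(17,29,42): 17+29 > 42 → valid
(12,33,44): 12+33 > 44 → valid
(19,20,37): 19+20 > 37 → valid
(16,22,37): 16+22 > 37 → valid
(9,14,21): 9+14 > 21 → valid
(21,34,57): 21+34 ≤ 57 → not valid
(6,14,19): 6+14 > 19 → valid
(30,39,64): 30+39 > 64 → valid
7 of the 8 triples form a triangle.

7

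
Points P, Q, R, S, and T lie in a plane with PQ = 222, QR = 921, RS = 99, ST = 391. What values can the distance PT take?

209 ≤ PT ≤ 1633

The maximum is all hops collinear in one direction: 222 + 921 + 99 + 391 = 1633.
The longest hop is 921; the others sum to 712. Folding the others back against it leaves at least 921 − 712 = 209.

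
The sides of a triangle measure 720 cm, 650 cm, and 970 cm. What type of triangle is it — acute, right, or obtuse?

right

Compare the square of the longest side to the sum of squares of the other two: 650² + 720² = 940900 = 970².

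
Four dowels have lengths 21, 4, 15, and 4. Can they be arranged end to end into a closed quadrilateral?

Yes

A quadrilateral exists iff every side is shorter than the sum of the others — equivalently, the longest side is less than the sum of the rest.
Longest side 21 < 23 (sum of the remaining 3), so yes.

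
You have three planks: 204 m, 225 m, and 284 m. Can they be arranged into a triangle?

The longest side is 284, and the other two sum to 429.
Since 429 > 284, the triangle inequality holds.

Yes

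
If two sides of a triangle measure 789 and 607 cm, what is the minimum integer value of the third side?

The third side must be strictly greater than |789 − 607| = 182.
The smallest integer above 182 is 183.

183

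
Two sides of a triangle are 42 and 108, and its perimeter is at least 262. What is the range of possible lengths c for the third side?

Triangle inequality alone gives 66 < c < 150.
The perimeter condition gives c ≥ 262 − 42 − 108 = 112.
Intersecting the two: 112 ≤ c < 150.

112 ≤ c < 150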